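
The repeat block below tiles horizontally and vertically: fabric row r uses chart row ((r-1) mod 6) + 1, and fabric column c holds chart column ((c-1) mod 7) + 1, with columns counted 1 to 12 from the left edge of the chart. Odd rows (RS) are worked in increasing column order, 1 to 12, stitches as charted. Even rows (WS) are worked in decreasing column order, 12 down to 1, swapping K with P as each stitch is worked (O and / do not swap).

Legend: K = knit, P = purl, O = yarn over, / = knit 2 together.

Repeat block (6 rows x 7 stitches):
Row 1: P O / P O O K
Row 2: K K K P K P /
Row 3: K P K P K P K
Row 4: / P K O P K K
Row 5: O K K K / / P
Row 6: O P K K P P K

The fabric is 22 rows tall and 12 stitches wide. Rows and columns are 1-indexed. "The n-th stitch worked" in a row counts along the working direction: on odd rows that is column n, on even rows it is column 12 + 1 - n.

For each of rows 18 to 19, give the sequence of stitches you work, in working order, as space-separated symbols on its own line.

== ROWS AS WORKED ==
K P P K O P K K P P K O
P O / P O O K P O / P O

Derivation:
Row 18: chart row 6, WS - tiled (columns 1-12): O P K K P P K O P K K P; work from column 12 back to 1 with K<->P swapped.
Row 19: chart row 1, RS - tile across columns 1-12 and work as-is.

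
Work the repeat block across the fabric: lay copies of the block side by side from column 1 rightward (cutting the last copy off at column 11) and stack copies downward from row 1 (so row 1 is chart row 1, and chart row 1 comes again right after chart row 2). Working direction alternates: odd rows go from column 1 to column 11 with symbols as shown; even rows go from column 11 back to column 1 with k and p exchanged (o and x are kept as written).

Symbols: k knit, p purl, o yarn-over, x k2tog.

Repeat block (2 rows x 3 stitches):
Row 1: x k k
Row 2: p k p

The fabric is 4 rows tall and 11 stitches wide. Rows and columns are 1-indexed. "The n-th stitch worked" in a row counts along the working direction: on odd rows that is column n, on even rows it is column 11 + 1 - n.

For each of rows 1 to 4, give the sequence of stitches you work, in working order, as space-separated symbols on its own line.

Row 1: chart row 1, RS - tile across columns 1-11 and work as-is.
Row 2: chart row 2, WS - tiled (columns 1-11): p k p p k p p k p p k; work from column 11 back to 1 with k<->p swapped.
Row 3: chart row 1, RS - tile across columns 1-11 and work as-is.
Row 4: chart row 2, WS - tiled (columns 1-11): p k p p k p p k p p k; work from column 11 back to 1 with k<->p swapped.

Rows as worked:
x k k x k k x k k x k
p k k p k k p k k p k
x k k x k k x k k x k
p k k p k k p k k p k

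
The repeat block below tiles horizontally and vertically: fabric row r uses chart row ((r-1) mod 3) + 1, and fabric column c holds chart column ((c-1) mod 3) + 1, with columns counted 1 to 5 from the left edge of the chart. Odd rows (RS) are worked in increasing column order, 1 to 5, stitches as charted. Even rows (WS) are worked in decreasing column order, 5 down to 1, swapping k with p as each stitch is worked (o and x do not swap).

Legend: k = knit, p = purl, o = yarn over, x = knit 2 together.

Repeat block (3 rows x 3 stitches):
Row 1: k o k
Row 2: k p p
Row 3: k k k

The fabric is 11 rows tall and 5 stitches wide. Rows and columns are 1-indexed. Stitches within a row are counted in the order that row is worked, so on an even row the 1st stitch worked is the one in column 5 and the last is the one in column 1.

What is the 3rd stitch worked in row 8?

For row 8: chart row = ((8-1) mod 3) + 1 = 2; this is a WS (even) row.
Chart row 2 tiled across columns 1-5: k p p k p
WS row: flip the tiled sequence (start at column 5) and apply k<->p; o and x stay.
Row 8 as worked: k p k k p
The 3rd stitch worked is k.

Result:
k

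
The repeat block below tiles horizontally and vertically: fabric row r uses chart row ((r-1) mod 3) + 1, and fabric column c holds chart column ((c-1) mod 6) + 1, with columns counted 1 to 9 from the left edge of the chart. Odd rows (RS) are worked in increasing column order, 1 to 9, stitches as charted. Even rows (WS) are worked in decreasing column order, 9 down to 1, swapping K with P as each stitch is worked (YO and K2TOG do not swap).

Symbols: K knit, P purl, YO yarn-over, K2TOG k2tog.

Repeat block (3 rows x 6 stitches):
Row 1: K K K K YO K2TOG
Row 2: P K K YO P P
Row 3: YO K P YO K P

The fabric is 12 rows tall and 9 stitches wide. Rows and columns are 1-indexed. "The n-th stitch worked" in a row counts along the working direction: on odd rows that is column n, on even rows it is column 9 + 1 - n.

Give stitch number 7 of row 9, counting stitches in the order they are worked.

== STITCH ==
YO

Derivation:
For row 9: chart row = ((9-1) mod 3) + 1 = 3; this is a RS (odd) row.
Chart row 3 tiled across columns 1-9: YO K P YO K P YO K P
RS row: no reversal, no swap; stitch n worked = column n.
Stitch 7 in working order -> YO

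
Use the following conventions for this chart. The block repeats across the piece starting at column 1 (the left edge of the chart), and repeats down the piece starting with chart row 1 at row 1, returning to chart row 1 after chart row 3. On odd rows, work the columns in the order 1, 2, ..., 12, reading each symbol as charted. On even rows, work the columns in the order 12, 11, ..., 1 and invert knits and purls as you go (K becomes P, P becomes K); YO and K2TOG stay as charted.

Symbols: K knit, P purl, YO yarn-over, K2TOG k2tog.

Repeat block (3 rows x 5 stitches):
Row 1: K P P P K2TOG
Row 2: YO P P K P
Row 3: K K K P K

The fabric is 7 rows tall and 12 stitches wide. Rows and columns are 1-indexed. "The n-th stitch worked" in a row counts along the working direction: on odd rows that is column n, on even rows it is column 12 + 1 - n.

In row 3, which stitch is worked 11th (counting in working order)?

Row 3: (3-1) mod 3 = 2, so use chart row 3. Odd row -> RS.
Chart row 3 tiled across columns 1-12: K K K P K K K K P K K K
Right side: take the tiled row as-is (worked left to right from column 1).
The 11th stitch worked is K.

== STITCH ==
K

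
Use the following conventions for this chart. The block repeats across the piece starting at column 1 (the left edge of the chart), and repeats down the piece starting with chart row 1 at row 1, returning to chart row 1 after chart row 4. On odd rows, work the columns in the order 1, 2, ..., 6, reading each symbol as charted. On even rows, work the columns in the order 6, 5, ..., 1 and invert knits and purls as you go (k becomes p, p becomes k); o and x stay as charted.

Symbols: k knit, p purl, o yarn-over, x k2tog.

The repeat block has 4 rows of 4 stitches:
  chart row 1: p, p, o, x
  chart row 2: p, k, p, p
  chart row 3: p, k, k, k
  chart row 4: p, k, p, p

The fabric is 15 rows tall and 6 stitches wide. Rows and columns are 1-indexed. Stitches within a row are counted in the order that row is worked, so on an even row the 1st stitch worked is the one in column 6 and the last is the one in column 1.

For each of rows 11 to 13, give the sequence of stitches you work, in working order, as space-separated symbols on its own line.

Result:
p k k k p k
p k k k p k
p p o x p p

Derivation:
Row 11: chart row 3, RS - tile across columns 1-6 and work as-is.
Row 12: chart row 4, WS - tiled (columns 1-6): p k p p p k; work from column 6 back to 1 with k<->p swapped.
Row 13: chart row 1, RS - tile across columns 1-6 and work as-is.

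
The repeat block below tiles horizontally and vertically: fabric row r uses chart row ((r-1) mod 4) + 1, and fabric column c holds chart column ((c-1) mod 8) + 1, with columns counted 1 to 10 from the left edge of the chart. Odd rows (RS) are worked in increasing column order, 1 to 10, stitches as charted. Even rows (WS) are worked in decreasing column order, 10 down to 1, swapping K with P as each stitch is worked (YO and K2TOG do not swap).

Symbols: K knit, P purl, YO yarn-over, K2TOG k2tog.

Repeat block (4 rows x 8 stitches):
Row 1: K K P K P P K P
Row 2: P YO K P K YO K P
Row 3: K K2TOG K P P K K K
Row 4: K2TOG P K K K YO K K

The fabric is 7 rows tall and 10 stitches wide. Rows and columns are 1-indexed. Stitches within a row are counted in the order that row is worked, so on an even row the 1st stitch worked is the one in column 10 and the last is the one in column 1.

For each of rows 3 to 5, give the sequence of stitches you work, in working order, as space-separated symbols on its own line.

Rows as worked:
K K2TOG K P P K K K K K2TOG
K K2TOG P P YO P P P K K2TOG
K K P K P P K P K K

Derivation:
Row 3: chart row 3, RS - tile across columns 1-10 and work as-is.
Row 4: chart row 4, WS - tiled (columns 1-10): K2TOG P K K K YO K K K2TOG P; work from column 10 back to 1 with K<->P swapped.
Row 5: chart row 1, RS - tile across columns 1-10 and work as-is.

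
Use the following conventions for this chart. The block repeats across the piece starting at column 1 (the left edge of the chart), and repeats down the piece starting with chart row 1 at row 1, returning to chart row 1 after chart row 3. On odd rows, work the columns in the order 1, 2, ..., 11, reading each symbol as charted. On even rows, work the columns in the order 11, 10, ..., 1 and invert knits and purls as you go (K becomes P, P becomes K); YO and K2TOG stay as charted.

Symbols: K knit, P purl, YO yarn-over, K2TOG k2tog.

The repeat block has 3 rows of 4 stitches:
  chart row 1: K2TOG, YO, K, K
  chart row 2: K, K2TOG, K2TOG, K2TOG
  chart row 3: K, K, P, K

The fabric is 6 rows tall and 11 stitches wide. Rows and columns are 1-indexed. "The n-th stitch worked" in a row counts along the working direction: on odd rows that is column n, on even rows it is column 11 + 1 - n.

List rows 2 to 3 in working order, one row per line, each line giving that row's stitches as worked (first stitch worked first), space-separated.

Result:
K2TOG K2TOG P K2TOG K2TOG K2TOG P K2TOG K2TOG K2TOG P
K K P K K K P K K K P

Derivation:
Row 2: chart row 2, WS - tiled (columns 1-11): K K2TOG K2TOG K2TOG K K2TOG K2TOG K2TOG K K2TOG K2TOG; work from column 11 back to 1 with K<->P swapped.
Row 3: chart row 3, RS - tile across columns 1-11 and work as-is.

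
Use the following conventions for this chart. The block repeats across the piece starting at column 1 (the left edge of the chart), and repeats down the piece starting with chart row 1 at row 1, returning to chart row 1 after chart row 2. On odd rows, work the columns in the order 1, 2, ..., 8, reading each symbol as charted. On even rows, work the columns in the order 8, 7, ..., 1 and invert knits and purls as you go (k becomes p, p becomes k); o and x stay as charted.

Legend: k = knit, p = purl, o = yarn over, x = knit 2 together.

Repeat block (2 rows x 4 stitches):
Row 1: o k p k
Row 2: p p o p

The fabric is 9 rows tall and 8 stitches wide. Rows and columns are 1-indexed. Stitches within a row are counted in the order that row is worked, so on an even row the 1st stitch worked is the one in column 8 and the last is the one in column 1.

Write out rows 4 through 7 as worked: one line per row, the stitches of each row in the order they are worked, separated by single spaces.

Row 4: chart row 2, WS - tiled (columns 1-8): p p o p p p o p; work from column 8 back to 1 with k<->p swapped.
Row 5: chart row 1, RS - tile across columns 1-8 and work as-is.
Row 6: chart row 2, WS - tiled (columns 1-8): p p o p p p o p; work from column 8 back to 1 with k<->p swapped.
Row 7: chart row 1, RS - tile across columns 1-8 and work as-is.

== ROWS AS WORKED ==
k o k k k o k k
o k p k o k p k
k o k k k o k k
o k p k o k p k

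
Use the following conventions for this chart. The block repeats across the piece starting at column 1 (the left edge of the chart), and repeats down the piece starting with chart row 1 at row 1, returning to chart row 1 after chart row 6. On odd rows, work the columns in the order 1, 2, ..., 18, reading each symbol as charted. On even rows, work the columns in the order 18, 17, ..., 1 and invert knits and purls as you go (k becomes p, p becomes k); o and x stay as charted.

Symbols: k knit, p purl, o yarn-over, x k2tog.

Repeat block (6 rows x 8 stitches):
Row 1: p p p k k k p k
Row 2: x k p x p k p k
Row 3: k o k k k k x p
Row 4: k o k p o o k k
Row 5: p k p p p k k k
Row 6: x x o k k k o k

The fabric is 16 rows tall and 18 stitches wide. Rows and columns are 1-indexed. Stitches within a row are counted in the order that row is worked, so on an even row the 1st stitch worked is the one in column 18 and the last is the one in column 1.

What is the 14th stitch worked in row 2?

For row 2: chart row = ((2-1) mod 6) + 1 = 2; this is a WS (even) row.
Chart row 2 tiled across columns 1-18: x k p x p k p k x k p x p k p k x k
WS: work from column 18 back to column 1 (reverse the tiled row), swapping k<->p (o and x unchanged).
Row 2 as worked: p x p k p k x k p x p k p k x k p x
The 14th stitch worked is k.

== STITCH ==
k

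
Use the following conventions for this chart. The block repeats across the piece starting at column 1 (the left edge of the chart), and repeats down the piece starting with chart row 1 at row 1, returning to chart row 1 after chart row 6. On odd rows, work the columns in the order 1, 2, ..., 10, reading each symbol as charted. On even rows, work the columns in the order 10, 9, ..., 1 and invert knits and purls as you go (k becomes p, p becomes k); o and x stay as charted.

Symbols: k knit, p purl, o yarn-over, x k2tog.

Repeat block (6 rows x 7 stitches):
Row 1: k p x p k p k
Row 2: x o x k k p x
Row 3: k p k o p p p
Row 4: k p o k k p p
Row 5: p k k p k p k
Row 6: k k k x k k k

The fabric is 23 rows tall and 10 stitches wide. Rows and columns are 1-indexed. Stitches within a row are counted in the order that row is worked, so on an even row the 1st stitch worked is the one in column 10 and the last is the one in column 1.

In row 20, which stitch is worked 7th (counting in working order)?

Result:
p

Derivation:
For row 20: chart row = ((20-1) mod 6) + 1 = 2; this is a WS (even) row.
Chart row 2 tiled across columns 1-10: x o x k k p x x o x
WS row: flip the tiled sequence (start at column 10) and apply k<->p; o and x stay.
Row 20 as worked: x o x x k p p x o x
Counting 7 along the worked row gives p.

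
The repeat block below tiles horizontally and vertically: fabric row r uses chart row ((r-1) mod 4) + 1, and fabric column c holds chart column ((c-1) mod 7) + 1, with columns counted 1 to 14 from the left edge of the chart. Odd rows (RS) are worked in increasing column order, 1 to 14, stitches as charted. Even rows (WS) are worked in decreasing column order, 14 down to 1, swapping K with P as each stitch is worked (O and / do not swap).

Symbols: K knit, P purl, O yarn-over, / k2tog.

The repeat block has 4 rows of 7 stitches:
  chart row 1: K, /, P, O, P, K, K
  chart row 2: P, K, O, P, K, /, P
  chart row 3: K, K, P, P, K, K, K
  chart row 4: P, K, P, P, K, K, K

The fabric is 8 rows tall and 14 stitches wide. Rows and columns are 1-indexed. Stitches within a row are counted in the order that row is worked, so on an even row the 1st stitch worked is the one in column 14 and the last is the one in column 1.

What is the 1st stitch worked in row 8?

Result:
P

Derivation:
Row 8 uses chart row ((8-1) mod 4)+1 = 4. Row 8 is even, so WS.
Chart row 4 tiled across columns 1-14: P K P P K K K P K P P K K K
Wrong side: read the tiled row from column 14 down to 1 and exchange K with P (leave O, /).
Row 8 as worked: P P P K K P K P P P K K P K
Counting 1 along the worked row gives P.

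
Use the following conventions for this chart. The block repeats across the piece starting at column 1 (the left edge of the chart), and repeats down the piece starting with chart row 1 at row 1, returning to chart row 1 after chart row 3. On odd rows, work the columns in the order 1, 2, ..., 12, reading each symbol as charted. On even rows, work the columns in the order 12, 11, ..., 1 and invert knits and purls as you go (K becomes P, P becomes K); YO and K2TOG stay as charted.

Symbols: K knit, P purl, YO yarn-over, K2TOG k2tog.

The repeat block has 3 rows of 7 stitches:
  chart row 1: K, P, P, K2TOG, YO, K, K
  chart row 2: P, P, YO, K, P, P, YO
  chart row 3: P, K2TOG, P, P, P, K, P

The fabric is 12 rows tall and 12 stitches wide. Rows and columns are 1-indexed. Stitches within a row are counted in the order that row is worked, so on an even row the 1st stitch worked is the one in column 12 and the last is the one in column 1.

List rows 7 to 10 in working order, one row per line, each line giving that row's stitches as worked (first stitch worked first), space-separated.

Row 7: chart row 1, RS - tile across columns 1-12 and work as-is.
Row 8: chart row 2, WS - tiled (columns 1-12): P P YO K P P YO P P YO K P; work from column 12 back to 1 with K<->P swapped.
Row 9: chart row 3, RS - tile across columns 1-12 and work as-is.
Row 10: chart row 1, WS - tiled (columns 1-12): K P P K2TOG YO K K K P P K2TOG YO; work from column 12 back to 1 with K<->P swapped.

== ROWS AS WORKED ==
K P P K2TOG YO K K K P P K2TOG YO
K P YO K K YO K K P YO K K
P K2TOG P P P K P P K2TOG P P P
YO K2TOG K K P P P YO K2TOG K K P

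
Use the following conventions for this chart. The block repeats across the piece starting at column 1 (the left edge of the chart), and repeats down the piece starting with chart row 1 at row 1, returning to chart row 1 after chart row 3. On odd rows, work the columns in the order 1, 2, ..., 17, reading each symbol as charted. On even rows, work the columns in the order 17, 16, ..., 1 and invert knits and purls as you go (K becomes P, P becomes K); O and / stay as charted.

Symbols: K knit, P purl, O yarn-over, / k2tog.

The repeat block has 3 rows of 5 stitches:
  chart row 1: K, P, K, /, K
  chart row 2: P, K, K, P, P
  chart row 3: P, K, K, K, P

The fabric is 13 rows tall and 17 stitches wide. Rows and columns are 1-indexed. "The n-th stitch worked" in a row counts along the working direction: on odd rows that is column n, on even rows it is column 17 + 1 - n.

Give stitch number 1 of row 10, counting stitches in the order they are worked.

Row 10: (10-1) mod 3 = 0, so use chart row 1. Even row -> WS.
Chart row 1 tiled across columns 1-17: K P K / K K P K / K K P K / K K P
WS row: flip the tiled sequence (start at column 17) and apply K<->P; O and / stay.
Row 10 as worked: K P P / P K P P / P K P P / P K P
Counting 1 along the worked row gives K.

Result:
K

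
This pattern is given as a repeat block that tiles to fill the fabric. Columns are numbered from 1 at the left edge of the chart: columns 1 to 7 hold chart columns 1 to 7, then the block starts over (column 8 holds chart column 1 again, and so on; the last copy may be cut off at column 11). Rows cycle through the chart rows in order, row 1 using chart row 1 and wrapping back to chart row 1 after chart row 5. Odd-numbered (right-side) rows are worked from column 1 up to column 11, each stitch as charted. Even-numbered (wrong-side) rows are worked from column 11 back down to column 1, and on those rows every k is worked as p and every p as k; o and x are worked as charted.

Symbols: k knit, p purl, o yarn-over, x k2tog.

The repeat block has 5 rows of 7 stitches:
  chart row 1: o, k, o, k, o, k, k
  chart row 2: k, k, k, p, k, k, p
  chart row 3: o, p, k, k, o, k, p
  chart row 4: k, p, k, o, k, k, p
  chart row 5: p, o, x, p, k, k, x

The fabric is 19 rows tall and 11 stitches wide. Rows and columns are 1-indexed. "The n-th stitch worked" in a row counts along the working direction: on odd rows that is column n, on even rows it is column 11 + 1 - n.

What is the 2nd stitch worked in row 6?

For row 6: chart row = ((6-1) mod 5) + 1 = 1; this is a WS (even) row.
Chart row 1 tiled across columns 1-11: o k o k o k k o k o k
Wrong side: read the tiled row from column 11 down to 1 and exchange k with p (leave o, x).
Row 6 as worked: p o p o p p o p o p o
The 2nd stitch worked is o.

Stitch:
o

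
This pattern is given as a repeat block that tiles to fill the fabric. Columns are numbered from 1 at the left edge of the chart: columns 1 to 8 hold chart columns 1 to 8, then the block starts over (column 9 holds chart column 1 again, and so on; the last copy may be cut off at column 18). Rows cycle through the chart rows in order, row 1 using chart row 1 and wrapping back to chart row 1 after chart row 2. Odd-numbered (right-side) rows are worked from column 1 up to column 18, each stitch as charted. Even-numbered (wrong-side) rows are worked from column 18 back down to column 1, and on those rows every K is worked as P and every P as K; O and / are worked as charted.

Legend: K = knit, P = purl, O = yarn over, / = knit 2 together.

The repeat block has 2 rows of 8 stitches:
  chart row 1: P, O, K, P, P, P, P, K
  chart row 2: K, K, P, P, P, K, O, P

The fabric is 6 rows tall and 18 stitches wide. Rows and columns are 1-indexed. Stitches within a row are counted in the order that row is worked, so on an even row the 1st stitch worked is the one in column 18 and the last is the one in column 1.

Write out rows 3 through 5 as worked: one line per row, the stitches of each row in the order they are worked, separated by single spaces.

Row 3: chart row 1, RS - tile across columns 1-18 and work as-is.
Row 4: chart row 2, WS - tiled (columns 1-18): K K P P P K O P K K P P P K O P K K; work from column 18 back to 1 with K<->P swapped.
Row 5: chart row 1, RS - tile across columns 1-18 and work as-is.

Result:
P O K P P P P K P O K P P P P K P O
P P K O P K K K P P K O P K K K P P
P O K P P P P K P O K P P P P K P O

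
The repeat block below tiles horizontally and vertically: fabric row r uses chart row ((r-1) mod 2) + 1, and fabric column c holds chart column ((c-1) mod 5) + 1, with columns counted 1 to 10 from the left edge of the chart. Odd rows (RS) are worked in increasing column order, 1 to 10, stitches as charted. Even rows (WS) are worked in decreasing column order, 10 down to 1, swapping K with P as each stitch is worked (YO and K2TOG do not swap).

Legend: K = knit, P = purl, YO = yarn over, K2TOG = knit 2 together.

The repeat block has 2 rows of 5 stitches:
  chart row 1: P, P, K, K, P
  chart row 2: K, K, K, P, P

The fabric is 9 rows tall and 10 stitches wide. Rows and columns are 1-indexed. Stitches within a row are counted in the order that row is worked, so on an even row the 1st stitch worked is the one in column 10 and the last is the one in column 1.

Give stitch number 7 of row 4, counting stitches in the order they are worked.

Result:
K

Derivation:
Row 4: (4-1) mod 2 = 1, so use chart row 2. Even row -> WS.
Chart row 2 tiled across columns 1-10: K K K P P K K K P P
Wrong side: read the tiled row from column 10 down to 1 and exchange K with P (leave YO, K2TOG).
Row 4 as worked: K K P P P K K P P P
Counting 7 along the worked row gives K.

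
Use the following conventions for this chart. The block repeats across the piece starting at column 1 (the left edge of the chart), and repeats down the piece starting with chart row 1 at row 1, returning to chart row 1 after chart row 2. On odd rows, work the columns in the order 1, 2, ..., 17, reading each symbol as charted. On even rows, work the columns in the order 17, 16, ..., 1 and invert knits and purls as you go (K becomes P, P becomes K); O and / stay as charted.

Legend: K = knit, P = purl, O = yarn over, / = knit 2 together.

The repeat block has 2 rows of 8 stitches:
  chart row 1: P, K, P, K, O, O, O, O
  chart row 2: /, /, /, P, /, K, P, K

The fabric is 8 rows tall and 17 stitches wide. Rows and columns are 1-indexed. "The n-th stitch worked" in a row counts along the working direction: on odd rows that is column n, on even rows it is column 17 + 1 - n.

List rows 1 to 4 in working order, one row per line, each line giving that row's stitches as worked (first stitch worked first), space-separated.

== ROWS AS WORKED ==
P K P K O O O O P K P K O O O O P
/ P K P / K / / / P K P / K / / /
P K P K O O O O P K P K O O O O P
/ P K P / K / / / P K P / K / / /

Derivation:
Row 1: chart row 1, RS - tile across columns 1-17 and work as-is.
Row 2: chart row 2, WS - tiled (columns 1-17): / / / P / K P K / / / P / K P K /; work from column 17 back to 1 with K<->P swapped.
Row 3: chart row 1, RS - tile across columns 1-17 and work as-is.
Row 4: chart row 2, WS - tiled (columns 1-17): / / / P / K P K / / / P / K P K /; work from column 17 back to 1 with K<->P swapped.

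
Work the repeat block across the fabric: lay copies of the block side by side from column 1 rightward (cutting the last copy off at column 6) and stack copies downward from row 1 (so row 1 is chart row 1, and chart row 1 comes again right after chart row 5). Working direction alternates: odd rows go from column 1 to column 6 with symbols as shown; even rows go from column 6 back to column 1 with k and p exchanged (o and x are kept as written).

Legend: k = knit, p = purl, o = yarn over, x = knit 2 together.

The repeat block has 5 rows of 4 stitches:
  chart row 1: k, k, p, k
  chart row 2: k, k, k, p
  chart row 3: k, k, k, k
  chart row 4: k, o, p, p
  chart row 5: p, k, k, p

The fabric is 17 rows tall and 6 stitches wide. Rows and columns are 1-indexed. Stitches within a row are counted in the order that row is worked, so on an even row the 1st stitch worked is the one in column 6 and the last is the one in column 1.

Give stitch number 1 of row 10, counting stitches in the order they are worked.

== STITCH ==
p

Derivation:
Row 10 uses chart row ((10-1) mod 5)+1 = 5. Row 10 is even, so WS.
Chart row 5 tiled across columns 1-6: p k k p p k
WS: work from column 6 back to column 1 (reverse the tiled row), swapping k<->p (o and x unchanged).
Row 10 as worked: p k k p p k
Counting 1 along the worked row gives p.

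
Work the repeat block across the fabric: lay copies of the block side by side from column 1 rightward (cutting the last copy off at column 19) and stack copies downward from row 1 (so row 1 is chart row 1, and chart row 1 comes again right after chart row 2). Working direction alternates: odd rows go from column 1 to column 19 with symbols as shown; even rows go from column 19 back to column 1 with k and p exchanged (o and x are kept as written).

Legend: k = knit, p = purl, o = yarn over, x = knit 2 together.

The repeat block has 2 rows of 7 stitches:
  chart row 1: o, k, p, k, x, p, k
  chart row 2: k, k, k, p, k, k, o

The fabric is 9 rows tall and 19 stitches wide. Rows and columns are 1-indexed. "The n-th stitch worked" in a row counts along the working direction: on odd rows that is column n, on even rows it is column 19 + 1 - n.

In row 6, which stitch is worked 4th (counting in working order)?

Stitch:
p

Derivation:
Row 6 uses chart row ((6-1) mod 2)+1 = 2. Row 6 is even, so WS.
Chart row 2 tiled across columns 1-19: k k k p k k o k k k p k k o k k k p k
Wrong side: read the tiled row from column 19 down to 1 and exchange k with p (leave o, x).
Row 6 as worked: p k p p p o p p k p p p o p p k p p p
Stitch 4 in working order -> p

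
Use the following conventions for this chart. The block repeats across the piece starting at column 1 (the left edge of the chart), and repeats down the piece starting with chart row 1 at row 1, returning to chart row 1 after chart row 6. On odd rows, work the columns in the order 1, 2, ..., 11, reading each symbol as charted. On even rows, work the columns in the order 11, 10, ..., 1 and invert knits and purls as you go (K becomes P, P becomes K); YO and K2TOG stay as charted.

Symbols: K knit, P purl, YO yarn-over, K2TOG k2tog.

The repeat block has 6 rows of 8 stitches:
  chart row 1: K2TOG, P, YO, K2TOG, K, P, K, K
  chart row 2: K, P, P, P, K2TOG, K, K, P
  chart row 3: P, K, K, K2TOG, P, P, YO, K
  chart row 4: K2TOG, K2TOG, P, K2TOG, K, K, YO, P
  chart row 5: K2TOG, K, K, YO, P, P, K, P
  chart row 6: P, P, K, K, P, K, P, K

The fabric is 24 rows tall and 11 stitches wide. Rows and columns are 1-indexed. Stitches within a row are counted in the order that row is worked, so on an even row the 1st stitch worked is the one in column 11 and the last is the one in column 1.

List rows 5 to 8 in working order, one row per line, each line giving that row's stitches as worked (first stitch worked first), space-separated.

Row 5: chart row 5, RS - tile across columns 1-11 and work as-is.
Row 6: chart row 6, WS - tiled (columns 1-11): P P K K P K P K P P K; work from column 11 back to 1 with K<->P swapped.
Row 7: chart row 1, RS - tile across columns 1-11 and work as-is.
Row 8: chart row 2, WS - tiled (columns 1-11): K P P P K2TOG K K P K P P; work from column 11 back to 1 with K<->P swapped.

Result:
K2TOG K K YO P P K P K2TOG K K
P K K P K P K P P K K
K2TOG P YO K2TOG K P K K K2TOG P YO
K K P K P P K2TOG K K K P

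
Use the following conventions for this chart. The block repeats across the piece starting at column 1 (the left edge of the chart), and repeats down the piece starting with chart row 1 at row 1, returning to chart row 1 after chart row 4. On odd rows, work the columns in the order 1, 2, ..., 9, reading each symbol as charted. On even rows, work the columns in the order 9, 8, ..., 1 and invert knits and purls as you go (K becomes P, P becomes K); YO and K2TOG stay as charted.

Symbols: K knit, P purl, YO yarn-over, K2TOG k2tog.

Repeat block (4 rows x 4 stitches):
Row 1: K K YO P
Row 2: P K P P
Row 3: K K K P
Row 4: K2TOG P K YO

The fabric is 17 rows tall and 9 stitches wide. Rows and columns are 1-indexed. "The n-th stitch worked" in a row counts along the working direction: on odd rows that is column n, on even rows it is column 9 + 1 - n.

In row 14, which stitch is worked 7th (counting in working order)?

== STITCH ==
K

Derivation:
Row 14 uses chart row ((14-1) mod 4)+1 = 2. Row 14 is even, so WS.
Chart row 2 tiled across columns 1-9: P K P P P K P P P
WS: work from column 9 back to column 1 (reverse the tiled row), swapping K<->P (YO and K2TOG unchanged).
Row 14 as worked: K K K P K K K P K
Counting 7 along the worked row gives K.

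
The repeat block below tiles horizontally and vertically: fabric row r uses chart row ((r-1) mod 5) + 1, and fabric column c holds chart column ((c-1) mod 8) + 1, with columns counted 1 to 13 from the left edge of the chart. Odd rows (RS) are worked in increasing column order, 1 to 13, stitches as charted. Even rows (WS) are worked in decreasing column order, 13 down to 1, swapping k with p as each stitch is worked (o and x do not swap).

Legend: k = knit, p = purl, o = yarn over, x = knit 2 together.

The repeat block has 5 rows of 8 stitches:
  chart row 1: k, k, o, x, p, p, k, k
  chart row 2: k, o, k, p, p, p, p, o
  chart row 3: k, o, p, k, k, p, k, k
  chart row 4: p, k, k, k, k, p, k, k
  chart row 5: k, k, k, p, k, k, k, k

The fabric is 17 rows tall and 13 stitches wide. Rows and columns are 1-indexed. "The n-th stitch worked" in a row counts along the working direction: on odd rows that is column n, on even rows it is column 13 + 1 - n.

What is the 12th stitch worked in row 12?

Row 12: (12-1) mod 5 = 1, so use chart row 2. Even row -> WS.
Chart row 2 tiled across columns 1-13: k o k p p p p o k o k p p
WS row: flip the tiled sequence (start at column 13) and apply k<->p; o and x stay.
Row 12 as worked: k k p o p o k k k k p o p
The 12th stitch worked is o.

== STITCH ==
o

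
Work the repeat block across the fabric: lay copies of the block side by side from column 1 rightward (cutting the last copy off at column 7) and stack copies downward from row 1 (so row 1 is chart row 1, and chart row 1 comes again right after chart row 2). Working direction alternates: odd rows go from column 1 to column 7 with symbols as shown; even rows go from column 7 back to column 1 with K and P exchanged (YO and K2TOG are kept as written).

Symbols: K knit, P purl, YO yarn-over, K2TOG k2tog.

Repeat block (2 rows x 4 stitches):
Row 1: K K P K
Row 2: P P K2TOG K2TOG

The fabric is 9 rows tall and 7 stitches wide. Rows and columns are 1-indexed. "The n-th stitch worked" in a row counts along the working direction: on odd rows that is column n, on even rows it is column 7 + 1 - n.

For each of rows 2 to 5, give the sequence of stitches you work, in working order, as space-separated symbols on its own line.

Row 2: chart row 2, WS - tiled (columns 1-7): P P K2TOG K2TOG P P K2TOG; work from column 7 back to 1 with K<->P swapped.
Row 3: chart row 1, RS - tile across columns 1-7 and work as-is.
Row 4: chart row 2, WS - tiled (columns 1-7): P P K2TOG K2TOG P P K2TOG; work from column 7 back to 1 with K<->P swapped.
Row 5: chart row 1, RS - tile across columns 1-7 and work as-is.

Result:
K2TOG K K K2TOG K2TOG K K
K K P K K K P
K2TOG K K K2TOG K2TOG K K
K K P K K K P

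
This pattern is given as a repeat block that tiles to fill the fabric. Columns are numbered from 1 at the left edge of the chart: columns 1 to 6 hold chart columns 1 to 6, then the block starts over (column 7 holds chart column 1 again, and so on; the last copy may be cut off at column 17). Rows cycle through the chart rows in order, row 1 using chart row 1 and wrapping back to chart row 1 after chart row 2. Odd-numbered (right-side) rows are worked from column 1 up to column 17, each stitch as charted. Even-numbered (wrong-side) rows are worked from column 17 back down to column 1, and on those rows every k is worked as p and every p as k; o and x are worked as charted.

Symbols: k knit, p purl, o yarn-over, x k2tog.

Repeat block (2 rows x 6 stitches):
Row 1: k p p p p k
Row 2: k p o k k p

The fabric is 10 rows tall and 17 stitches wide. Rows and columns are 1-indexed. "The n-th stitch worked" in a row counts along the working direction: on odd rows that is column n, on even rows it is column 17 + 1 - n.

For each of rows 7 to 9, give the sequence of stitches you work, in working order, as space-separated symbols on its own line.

Rows as worked:
k p p p p k k p p p p k k p p p p
p p o k p k p p o k p k p p o k p
k p p p p k k p p p p k k p p p p

Derivation:
Row 7: chart row 1, RS - tile across columns 1-17 and work as-is.
Row 8: chart row 2, WS - tiled (columns 1-17): k p o k k p k p o k k p k p o k k; work from column 17 back to 1 with k<->p swapped.
Row 9: chart row 1, RS - tile across columns 1-17 and work as-is.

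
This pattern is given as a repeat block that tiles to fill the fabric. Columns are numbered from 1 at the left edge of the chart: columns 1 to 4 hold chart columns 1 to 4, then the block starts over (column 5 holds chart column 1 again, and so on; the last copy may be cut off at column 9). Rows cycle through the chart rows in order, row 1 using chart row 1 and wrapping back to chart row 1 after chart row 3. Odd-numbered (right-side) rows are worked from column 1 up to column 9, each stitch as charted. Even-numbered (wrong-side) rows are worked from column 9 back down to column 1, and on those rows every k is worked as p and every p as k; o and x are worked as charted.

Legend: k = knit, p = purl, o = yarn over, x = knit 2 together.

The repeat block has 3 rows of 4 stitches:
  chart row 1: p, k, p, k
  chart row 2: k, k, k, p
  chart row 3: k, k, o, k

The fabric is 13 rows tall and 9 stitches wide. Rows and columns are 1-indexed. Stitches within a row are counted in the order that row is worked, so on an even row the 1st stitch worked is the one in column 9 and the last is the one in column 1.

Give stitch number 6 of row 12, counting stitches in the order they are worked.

Row 12 uses chart row ((12-1) mod 3)+1 = 3. Row 12 is even, so WS.
Chart row 3 tiled across columns 1-9: k k o k k k o k k
WS: work from column 9 back to column 1 (reverse the tiled row), swapping k<->p (o and x unchanged).
Row 12 as worked: p p o p p p o p p
Counting 6 along the worked row gives p.

== STITCH ==
p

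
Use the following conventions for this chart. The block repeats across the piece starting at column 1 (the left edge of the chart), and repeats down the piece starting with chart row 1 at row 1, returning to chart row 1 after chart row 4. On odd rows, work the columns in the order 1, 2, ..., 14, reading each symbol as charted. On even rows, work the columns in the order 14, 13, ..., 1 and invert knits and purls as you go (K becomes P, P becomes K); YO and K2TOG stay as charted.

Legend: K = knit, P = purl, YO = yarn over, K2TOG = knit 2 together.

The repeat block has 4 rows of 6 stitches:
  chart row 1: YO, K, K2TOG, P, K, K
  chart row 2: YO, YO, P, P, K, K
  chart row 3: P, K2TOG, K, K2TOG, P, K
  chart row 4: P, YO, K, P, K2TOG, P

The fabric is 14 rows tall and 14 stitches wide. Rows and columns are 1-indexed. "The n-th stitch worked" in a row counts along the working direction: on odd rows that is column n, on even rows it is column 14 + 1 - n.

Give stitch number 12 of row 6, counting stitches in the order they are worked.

Row 6 uses chart row ((6-1) mod 4)+1 = 2. Row 6 is even, so WS.
Chart row 2 tiled across columns 1-14: YO YO P P K K YO YO P P K K YO YO
WS row: flip the tiled sequence (start at column 14) and apply K<->P; YO and K2TOG stay.
Row 6 as worked: YO YO P P K K YO YO P P K K YO YO
Counting 12 along the worked row gives K.

Stitch:
K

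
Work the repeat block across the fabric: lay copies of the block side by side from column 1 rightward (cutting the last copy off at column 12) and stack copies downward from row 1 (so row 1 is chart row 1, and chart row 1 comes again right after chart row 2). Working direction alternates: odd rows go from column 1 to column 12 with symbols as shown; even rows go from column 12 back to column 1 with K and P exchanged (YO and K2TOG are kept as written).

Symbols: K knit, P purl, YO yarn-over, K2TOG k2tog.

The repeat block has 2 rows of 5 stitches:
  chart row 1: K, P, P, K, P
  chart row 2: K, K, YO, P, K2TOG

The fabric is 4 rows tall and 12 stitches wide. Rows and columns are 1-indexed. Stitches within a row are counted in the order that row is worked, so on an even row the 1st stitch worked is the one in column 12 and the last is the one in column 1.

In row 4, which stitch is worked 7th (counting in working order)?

== STITCH ==
P

Derivation:
Row 4 uses chart row ((4-1) mod 2)+1 = 2. Row 4 is even, so WS.
Chart row 2 tiled across columns 1-12: K K YO P K2TOG K K YO P K2TOG K K
WS: work from column 12 back to column 1 (reverse the tiled row), swapping K<->P (YO and K2TOG unchanged).
Row 4 as worked: P P K2TOG K YO P P K2TOG K YO P P
Counting 7 along the worked row gives P.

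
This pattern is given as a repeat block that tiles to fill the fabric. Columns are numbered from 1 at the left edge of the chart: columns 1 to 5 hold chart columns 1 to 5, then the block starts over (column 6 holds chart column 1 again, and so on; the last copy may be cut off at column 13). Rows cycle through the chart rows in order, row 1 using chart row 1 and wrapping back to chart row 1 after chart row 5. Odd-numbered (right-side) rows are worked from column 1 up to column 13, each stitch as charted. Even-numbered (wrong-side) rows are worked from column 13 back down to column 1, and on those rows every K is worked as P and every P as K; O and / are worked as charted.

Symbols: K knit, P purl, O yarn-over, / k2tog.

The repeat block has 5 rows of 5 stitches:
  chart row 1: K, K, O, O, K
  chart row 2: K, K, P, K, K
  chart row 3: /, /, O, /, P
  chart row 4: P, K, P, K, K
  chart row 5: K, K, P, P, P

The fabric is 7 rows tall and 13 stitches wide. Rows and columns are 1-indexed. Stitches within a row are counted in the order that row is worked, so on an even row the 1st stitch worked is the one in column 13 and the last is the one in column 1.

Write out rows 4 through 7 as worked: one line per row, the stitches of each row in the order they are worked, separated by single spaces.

Row 4: chart row 4, WS - tiled (columns 1-13): P K P K K P K P K K P K P; work from column 13 back to 1 with K<->P swapped.
Row 5: chart row 5, RS - tile across columns 1-13 and work as-is.
Row 6: chart row 1, WS - tiled (columns 1-13): K K O O K K K O O K K K O; work from column 13 back to 1 with K<->P swapped.
Row 7: chart row 2, RS - tile across columns 1-13 and work as-is.

== ROWS AS WORKED ==
K P K P P K P K P P K P K
K K P P P K K P P P K K P
O P P P O O P P P O O P P
K K P K K K K P K K K K P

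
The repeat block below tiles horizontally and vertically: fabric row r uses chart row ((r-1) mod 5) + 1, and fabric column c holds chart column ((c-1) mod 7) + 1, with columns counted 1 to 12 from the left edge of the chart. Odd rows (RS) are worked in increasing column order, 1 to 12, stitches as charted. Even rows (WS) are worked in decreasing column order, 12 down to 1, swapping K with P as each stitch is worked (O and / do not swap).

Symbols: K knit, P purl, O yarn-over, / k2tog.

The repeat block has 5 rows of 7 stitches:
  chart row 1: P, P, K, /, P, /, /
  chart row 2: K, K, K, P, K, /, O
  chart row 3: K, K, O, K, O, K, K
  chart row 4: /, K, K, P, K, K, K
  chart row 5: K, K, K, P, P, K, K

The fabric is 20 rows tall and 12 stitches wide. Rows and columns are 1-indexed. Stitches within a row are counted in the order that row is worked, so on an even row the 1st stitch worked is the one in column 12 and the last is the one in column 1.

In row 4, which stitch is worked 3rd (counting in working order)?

Stitch:
P

Derivation:
Row 4 uses chart row ((4-1) mod 5)+1 = 4. Row 4 is even, so WS.
Chart row 4 tiled across columns 1-12: / K K P K K K / K K P K
Wrong side: read the tiled row from column 12 down to 1 and exchange K with P (leave O, /).
Row 4 as worked: P K P P / P P P K P P /
Counting 3 along the worked row gives P.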